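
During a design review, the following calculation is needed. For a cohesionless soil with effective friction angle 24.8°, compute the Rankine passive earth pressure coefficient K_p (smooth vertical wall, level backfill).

2.45

K_p = (1 + sin φ)/(1 − sin φ) = tan²(45° + 24.8°/2) = 2.445.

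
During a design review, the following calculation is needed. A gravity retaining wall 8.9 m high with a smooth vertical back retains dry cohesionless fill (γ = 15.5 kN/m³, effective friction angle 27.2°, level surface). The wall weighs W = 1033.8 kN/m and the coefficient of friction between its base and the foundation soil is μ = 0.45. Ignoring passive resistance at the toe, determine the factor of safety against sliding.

K_a = tan²(45° − 27.2°/2) = 0.3726.
P_a = ½K_aγH² = 0.5×0.3726×15.5×8.9² = 228.7 kN/m, acting at H/3 = 2.967 m above the base.
FS_sliding = μW / P_a = 0.45×1033.8 / 228.7 = 2.034.

2.03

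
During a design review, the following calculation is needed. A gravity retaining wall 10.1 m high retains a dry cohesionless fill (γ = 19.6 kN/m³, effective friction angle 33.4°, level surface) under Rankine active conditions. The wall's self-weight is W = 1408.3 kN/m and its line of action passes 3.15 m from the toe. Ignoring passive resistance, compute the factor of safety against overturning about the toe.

K_a = tan²(45° − 33.4°/2) = 0.2899.
P_a = ½K_aγH² = 0.5×0.2899×19.6×10.1² = 289.8 kN/m, acting at H/3 = 3.367 m above the base.
Overturning moment M_o = P_a × H/3 = 289.8 × 3.367 = 975.8.
Resisting moment M_r = W × 3.15 = 1408.3 × 3.15 = 4436.
FS_overturning = M_r/M_o = 4436/975.8 = 4.546.

4.55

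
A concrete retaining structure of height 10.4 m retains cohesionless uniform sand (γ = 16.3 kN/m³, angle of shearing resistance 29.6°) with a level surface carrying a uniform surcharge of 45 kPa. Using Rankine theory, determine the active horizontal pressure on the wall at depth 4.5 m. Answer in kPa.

40.1 kPa

K_a = (1 − sin φ)/(1 + sin φ) = 0.3387.
σ_v = γz + q = 16.3 × 4.5 + 45 = 118.4 kPa.
σ_h = K_a σ_v = 0.3387 × 118.4 = 40.09 kPa.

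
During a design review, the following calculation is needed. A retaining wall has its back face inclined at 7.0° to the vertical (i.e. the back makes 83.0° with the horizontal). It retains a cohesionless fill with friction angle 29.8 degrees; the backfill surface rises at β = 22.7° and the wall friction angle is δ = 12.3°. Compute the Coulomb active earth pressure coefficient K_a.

0.539

K_a = sin²(α+φ) / [sin²α · sin(α−δ) · (1 + √{sin(φ+δ)sin(φ−β) / (sin(α−δ)sin(α+β))})²].
With α = 83.0°, φ = 29.8°, δ = 12.3°, β = 22.7°: K_a = 0.5392.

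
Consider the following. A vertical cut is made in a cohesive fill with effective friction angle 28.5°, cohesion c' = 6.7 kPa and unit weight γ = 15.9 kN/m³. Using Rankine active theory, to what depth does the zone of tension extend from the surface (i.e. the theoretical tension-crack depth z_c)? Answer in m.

1.42 m

K_a = tan²(45° − 28.5°/2) = 0.3540; √K_a = 0.5949.
The active pressure is zero where K_a γ z = 2c√K_a, so z_c = 2c/(γ√K_a) = 2×6.7/(15.9×0.5949) = 1.417 m.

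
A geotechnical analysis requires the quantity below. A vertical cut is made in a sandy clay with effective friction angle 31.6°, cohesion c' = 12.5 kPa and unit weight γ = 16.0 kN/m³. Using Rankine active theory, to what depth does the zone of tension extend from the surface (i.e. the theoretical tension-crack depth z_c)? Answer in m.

2.80 m

K_a = tan²(45° − 31.6°/2) = 0.3123; √K_a = 0.5589.
The active pressure is zero where K_a γ z = 2c√K_a, so z_c = 2c/(γ√K_a) = 2×12.5/(16.0×0.5589) = 2.796 m.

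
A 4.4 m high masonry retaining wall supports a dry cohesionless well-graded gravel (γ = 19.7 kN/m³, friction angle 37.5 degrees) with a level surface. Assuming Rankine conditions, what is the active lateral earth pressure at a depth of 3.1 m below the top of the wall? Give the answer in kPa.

K_a = (1 − sin φ)/(1 + sin φ) = 0.2432.
σ_h = K_a γ z = 0.2432 × 19.7 × 3.1 = 14.85 kPa.

14.9 kPa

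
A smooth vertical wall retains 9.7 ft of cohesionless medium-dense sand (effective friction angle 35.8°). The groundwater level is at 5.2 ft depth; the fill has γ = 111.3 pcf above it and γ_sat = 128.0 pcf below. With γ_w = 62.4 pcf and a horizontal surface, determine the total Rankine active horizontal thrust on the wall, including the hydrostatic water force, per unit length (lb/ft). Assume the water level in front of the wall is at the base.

1880 lb/ft

K_a = tan²(45° − φ/2) = 0.2619.
γ' = 128.0 − 62.4 = 65.60 pcf. Depth below WT = 4.5 ft.
σ'_h at WT = K_a γ d_w = 151.6 psf; at base = 151.6 + K_a γ' × 4.5 = 228.9 psf.
P₁ (0–5.2 ft) = ½×151.6×5.2 = 394.0. P₂ (5.2–9.7 ft) = ½(151.6+228.9)×4.5 = 855.9.
P_w = ½ γ_w h₂² = 0.5×62.4×4.5² = 631.8. Total = 394.0+855.9+631.8 = 1882 lb/ft.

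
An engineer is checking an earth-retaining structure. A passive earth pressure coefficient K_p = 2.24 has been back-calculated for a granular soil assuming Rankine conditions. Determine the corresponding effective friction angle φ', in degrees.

K_p = (1+sin φ)/(1−sin φ) ⇒ sin φ = (K_p − 1)/(K_p + 1) = 0.3827.
φ = arcsin(0.3827) = 22.50°.

22.5°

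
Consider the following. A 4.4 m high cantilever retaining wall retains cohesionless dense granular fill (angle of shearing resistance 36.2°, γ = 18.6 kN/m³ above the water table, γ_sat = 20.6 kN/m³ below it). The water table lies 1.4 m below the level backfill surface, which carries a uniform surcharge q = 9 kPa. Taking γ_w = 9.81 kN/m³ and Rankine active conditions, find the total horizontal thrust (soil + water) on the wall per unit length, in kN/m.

K_a = tan²(45° − φ/2) = 0.2574.
γ' = 20.6 − 9.81 = 10.79 kN/m³. h₂ = H − d_w = 3.0 m.
σ'_h: at surface K_a·q = 2.316; at WT K_a(q+γd_w) = 9.019; at base K_a(q+γd_w+γ'h₂) = 17.35 kPa.
P₁ = ½(2.316+9.019)×1.4 = 7.935; P₂ = ½(9.019+17.35)×3.0 = 39.55; P_w = ½γ_w h₂² = 44.14.
Total = 7.935+39.55+44.14 = 91.63 kN/m.

91.6 kN/m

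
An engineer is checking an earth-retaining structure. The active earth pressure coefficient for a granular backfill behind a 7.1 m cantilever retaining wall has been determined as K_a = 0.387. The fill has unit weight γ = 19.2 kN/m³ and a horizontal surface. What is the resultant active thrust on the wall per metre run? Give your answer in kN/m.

187 kN/m

P = ½ K_a γ H² = 0.5 × 0.387 × 19.2 × 7.1² = 187.3 kN/m.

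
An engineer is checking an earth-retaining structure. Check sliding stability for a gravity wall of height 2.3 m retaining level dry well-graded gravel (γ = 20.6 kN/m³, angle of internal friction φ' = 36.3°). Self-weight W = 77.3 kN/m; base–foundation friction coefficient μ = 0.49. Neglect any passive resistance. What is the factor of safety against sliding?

K_a = tan²(45° − 36.3°/2) = 0.2563.
P_a = ½K_aγH² = 0.5×0.2563×20.6×2.3² = 13.96 kN/m, acting at H/3 = 0.7667 m above the base.
FS_sliding = μW / P_a = 0.49×77.3 / 13.96 = 2.713.

2.71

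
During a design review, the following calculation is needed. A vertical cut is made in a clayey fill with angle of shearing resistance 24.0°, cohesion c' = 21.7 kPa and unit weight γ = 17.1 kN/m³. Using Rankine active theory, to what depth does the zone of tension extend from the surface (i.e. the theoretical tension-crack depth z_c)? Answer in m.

K_a = tan²(45° − 24.0°/2) = 0.4217; √K_a = 0.6494.
The active pressure is zero where K_a γ z = 2c√K_a, so z_c = 2c/(γ√K_a) = 2×21.7/(17.1×0.6494) = 3.908 m.

3.91 m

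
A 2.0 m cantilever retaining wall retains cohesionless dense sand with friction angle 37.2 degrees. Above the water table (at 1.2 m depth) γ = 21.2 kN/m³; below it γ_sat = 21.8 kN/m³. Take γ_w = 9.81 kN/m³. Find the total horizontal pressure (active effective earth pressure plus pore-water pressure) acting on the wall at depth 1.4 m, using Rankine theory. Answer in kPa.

8.82 kPa

K_a = (1 − sin φ)/(1 + sin φ) = 0.2464.
γ' = 21.8 − 9.81 = 11.99 kN/m³.
Effective vertical stress at 1.4 m: σ'_v = 21.2×1.2 + 11.99×0.200 = 27.84 kPa.
σ'_h = K_a σ'_v = 0.2464 × 27.84 = 6.860 kPa; u = γ_w × 0.200 = 1.962 kPa.
Total σ_h = 6.860 + 1.962 = 8.822 kPa.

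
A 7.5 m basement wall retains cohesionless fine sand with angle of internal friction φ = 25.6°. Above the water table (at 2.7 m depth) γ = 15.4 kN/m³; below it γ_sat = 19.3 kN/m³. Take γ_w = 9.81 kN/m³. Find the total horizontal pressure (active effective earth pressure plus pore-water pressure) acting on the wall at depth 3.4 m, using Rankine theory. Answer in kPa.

K_a = (1 − sin φ)/(1 + sin φ) = 0.3966.
γ' = 19.3 − 9.81 = 9.490 kN/m³.
Effective vertical stress at 3.4 m: σ'_v = 15.4×2.7 + 9.490×0.700 = 48.22 kPa.
σ'_h = K_a σ'_v = 0.3966 × 48.22 = 19.12 kPa; u = γ_w × 0.700 = 6.867 kPa.
Total σ_h = 19.12 + 6.867 = 25.99 kPa.

26.0 kPa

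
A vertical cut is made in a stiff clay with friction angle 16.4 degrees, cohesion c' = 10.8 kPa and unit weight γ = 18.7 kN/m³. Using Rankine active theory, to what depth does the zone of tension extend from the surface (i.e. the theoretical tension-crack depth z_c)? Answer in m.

K_a = tan²(45° − 16.4°/2) = 0.5596; √K_a = 0.7481.
The active pressure is zero where K_a γ z = 2c√K_a, so z_c = 2c/(γ√K_a) = 2×10.8/(18.7×0.7481) = 1.544 m.

1.54 m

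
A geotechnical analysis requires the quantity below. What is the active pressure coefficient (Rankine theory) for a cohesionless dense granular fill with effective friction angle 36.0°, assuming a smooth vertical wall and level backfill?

0.260

K_a = (1 − sin φ)/(1 + sin φ) = (1 − sin 36.0°)/(1 + sin 36.0°) = 0.2596.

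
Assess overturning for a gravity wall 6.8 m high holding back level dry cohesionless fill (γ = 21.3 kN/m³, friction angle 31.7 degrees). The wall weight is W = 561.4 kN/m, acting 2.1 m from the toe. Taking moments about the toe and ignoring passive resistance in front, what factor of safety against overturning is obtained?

K_a = tan²(45° − 31.7°/2) = 0.3111.
P_a = ½K_aγH² = 0.5×0.3111×21.3×6.8² = 153.2 kN/m, acting at H/3 = 2.267 m above the base.
Overturning moment M_o = P_a × H/3 = 153.2 × 2.267 = 347.2.
Resisting moment M_r = W × 2.1 = 561.4 × 2.1 = 1179.
FS_overturning = M_r/M_o = 1179/347.2 = 3.395.

3.40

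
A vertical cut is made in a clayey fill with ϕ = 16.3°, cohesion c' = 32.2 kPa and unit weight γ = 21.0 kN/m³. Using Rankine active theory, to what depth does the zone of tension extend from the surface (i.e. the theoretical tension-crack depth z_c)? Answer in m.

K_a = tan²(45° − 16.3°/2) = 0.5617; √K_a = 0.7495.
The active pressure is zero where K_a γ z = 2c√K_a, so z_c = 2c/(γ√K_a) = 2×32.2/(21.0×0.7495) = 4.092 m.

4.09 m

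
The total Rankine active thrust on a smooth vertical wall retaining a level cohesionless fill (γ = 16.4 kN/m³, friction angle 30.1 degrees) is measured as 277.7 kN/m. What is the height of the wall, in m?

10.1 m

K_a = 0.3320. P_a = ½ K_a γ H² ⇒ H = √(2P_a/(K_a γ)).
H = √(2×277.7/(0.3320×16.4)) = 10.10 m.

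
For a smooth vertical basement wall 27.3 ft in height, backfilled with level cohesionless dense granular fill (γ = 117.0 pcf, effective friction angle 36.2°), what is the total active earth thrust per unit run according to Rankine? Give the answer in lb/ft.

11200 lb/ft

K_a = tan²(45° − φ/2) = 0.2574.
P_a = ½ K_a γ H² = 0.5 × 0.2574 × 117.0 × 27.3² = 11220 lb/ft.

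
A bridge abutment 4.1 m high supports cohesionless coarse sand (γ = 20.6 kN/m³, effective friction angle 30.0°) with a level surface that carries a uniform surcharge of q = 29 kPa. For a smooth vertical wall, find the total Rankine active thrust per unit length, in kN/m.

K_a = tan²(45° − φ/2) = 0.3333.
Soil triangle: ½ K_a γ H² = 0.5×0.3333×20.6×4.1² = 57.71 kN/m.
Surcharge rectangle: K_a q H = 0.3333×29×4.1 = 39.63 kN/m.
Total = 57.71 + 39.63 = 97.35 kN/m.

97.3 kN/m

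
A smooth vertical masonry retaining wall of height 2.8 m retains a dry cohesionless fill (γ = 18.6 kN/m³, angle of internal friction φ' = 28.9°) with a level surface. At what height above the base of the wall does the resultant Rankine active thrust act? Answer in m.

K_a = 0.3484.
The pressure distribution is triangular, so the resultant acts at H/3 above the base = 2.8/3 = 0.9333 m.

0.933 m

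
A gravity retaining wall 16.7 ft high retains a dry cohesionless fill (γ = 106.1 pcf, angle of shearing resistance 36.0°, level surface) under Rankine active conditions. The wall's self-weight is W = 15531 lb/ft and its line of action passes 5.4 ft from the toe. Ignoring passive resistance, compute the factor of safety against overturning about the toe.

K_a = tan²(45° − 36.0°/2) = 0.2596.
P_a = ½K_aγH² = 0.5×0.2596×106.1×16.7² = 3841 lb/ft, acting at H/3 = 5.567 ft above the base.
Overturning moment M_o = P_a × H/3 = 3841 × 5.567 = 21380.
Resisting moment M_r = W × 5.4 = 15531 × 5.4 = 83870.
FS_overturning = M_r/M_o = 83870/21380 = 3.922.

3.92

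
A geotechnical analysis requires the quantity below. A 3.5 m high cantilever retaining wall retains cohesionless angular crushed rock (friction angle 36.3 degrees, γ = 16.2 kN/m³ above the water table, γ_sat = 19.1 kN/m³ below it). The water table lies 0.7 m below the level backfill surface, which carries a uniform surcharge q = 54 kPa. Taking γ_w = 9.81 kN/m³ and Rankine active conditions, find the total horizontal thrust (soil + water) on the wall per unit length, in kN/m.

K_a = tan²(45° − φ/2) = 0.2563.
γ' = 19.1 − 9.81 = 9.290 kN/m³. h₂ = H − d_w = 2.8 m.
σ'_h: at surface K_a·q = 13.84; at WT K_a(q+γd_w) = 16.74; at base K_a(q+γd_w+γ'h₂) = 23.41 kPa.
P₁ = ½(13.84+16.74)×0.7 = 10.70; P₂ = ½(16.74+23.41)×2.8 = 56.22; P_w = ½γ_w h₂² = 38.46.
Total = 10.70+56.22+38.46 = 105.4 kN/m.

105 kN/m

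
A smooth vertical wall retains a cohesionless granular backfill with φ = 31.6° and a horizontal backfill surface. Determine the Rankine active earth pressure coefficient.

0.312

K_a = tan²(45° − φ/2) = tan²(29.20°) = 0.3123.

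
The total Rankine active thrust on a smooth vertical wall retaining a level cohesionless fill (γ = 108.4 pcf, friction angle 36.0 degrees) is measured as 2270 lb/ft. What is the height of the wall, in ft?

12.7 ft

K_a = 0.2596. P_a = ½ K_a γ H² ⇒ H = √(2P_a/(K_a γ)).
H = √(2×2270/(0.2596×108.4)) = 12.70 ft.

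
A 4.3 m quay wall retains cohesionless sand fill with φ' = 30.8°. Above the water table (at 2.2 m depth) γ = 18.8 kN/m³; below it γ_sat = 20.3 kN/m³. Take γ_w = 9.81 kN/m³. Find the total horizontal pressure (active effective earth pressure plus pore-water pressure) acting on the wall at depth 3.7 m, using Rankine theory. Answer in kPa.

33.1 kPa

K_a = (1 − sin φ)/(1 + sin φ) = 0.3227.
γ' = 20.3 − 9.81 = 10.49 kN/m³.
Effective vertical stress at 3.7 m: σ'_v = 18.8×2.2 + 10.49×1.50 = 57.10 kPa.
σ'_h = K_a σ'_v = 0.3227 × 57.10 = 18.43 kPa; u = γ_w × 1.50 = 14.71 kPa.
Total σ_h = 18.43 + 14.71 = 33.14 kPa.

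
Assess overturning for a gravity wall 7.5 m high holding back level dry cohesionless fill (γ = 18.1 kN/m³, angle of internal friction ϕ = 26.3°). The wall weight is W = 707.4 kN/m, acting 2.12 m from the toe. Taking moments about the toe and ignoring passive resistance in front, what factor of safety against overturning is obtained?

3.05

K_a = tan²(45° − 26.3°/2) = 0.3859.
P_a = ½K_aγH² = 0.5×0.3859×18.1×7.5² = 196.5 kN/m, acting at H/3 = 2.500 m above the base.
Overturning moment M_o = P_a × H/3 = 196.5 × 2.500 = 491.2.
Resisting moment M_r = W × 2.12 = 707.4 × 2.12 = 1500.
FS_overturning = M_r/M_o = 1500/491.2 = 3.053.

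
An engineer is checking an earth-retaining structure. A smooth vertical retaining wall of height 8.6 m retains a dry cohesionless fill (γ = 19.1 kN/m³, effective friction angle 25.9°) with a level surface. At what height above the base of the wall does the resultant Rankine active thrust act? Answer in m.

K_a = 0.3920.
The pressure distribution is triangular, so the resultant acts at H/3 above the base = 8.6/3 = 2.867 m.

2.87 m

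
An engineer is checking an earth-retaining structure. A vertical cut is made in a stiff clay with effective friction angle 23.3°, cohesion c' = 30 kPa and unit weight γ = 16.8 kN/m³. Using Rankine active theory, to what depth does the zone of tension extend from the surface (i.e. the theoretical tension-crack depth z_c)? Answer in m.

5.43 m

K_a = tan²(45° − 23.3°/2) = 0.4331; √K_a = 0.6581.
The active pressure is zero where K_a γ z = 2c√K_a, so z_c = 2c/(γ√K_a) = 2×30/(16.8×0.6581) = 5.427 m.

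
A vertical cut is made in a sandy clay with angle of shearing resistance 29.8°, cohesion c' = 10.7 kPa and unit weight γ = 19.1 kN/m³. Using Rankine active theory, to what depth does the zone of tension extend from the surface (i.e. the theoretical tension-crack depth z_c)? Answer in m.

1.93 m

K_a = tan²(45° − 29.8°/2) = 0.3360; √K_a = 0.5797.
The active pressure is zero where K_a γ z = 2c√K_a, so z_c = 2c/(γ√K_a) = 2×10.7/(19.1×0.5797) = 1.933 m.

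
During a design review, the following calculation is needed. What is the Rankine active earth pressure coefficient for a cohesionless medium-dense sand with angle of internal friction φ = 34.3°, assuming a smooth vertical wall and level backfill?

0.279

K_a = tan²(45° − φ/2) = tan²(27.85°) = 0.2792.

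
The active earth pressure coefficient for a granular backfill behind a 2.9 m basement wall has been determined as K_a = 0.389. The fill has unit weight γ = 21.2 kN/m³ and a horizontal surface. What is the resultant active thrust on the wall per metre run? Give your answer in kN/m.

34.7 kN/m

P = ½ K_a γ H² = 0.5 × 0.389 × 21.2 × 2.9² = 34.68 kN/m.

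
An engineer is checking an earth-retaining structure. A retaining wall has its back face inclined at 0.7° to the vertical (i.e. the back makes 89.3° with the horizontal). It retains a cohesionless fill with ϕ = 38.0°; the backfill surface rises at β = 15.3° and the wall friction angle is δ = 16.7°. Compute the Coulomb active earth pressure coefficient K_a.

K_a = sin²(α+φ) / [sin²α · sin(α−δ) · (1 + √{sin(φ+δ)sin(φ−β) / (sin(α−δ)sin(α+β))})²].
With α = 89.3°, φ = 38.0°, δ = 16.7°, β = 15.3°: K_a = 0.2643.

0.264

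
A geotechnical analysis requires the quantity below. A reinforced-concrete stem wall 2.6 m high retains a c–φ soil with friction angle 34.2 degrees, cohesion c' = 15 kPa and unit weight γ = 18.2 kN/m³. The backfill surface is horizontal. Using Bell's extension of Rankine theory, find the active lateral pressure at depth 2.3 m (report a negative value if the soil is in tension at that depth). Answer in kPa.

-4.15 kPa

K_a = (1 − sin φ)/(1 + sin φ) = 0.2803.
σ_a = K_a γ z − 2c√K_a = 0.2803×18.2×2.3 − 2×15×0.5295 = -4.149 kPa.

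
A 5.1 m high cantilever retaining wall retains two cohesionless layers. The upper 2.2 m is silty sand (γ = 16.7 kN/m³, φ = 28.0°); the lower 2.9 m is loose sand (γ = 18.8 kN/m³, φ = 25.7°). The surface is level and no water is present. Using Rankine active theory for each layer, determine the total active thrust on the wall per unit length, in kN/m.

87.9 kN/m

K_a1 = tan²(45°−28.0°/2) = 0.3610; K_a2 = tan²(45°−25.7°/2) = 0.3950.
Layer 1: σ at base = K_a1 γ₁ h₁ = 13.26 kPa; P₁ = ½×13.26×2.2 = 14.59.
Layer 2: σ_v at top = γ₁h₁ = 36.74; σ_h top = K_a2×36.74 = 14.51; σ_h base = K_a2×(36.74+18.8×2.9) = 36.05.
P₂ = ½(14.51+36.05)×2.9 = 73.32. Total P_a = 14.59+73.32 = 87.91 kN/m.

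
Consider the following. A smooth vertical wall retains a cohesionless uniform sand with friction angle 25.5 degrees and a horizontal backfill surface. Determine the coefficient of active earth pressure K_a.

K_a = (1 − sin φ)/(1 + sin φ) = (1 − sin 25.5°)/(1 + sin 25.5°) = 0.3981.

0.398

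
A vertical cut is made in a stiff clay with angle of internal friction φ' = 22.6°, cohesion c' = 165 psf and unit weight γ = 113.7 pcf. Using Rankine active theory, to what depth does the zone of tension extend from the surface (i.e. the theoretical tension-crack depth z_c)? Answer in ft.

4.35 ft

K_a = tan²(45° − 22.6°/2) = 0.4448; √K_a = 0.6669.
The active pressure is zero where K_a γ z = 2c√K_a, so z_c = 2c/(γ√K_a) = 2×165/(113.7×0.6669) = 4.352 ft.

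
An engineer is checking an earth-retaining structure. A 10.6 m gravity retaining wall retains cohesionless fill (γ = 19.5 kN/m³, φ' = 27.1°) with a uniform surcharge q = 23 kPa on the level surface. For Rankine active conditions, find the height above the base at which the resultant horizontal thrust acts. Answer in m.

K_a = 0.3741.
Triangular part P₁ = ½K_aγH² = 409.8 at H/3 = 3.533 m; rectangular part P₂ = K_a q H = 91.19 at H/2 = 5.300 m.
ȳ = (P₁·3.533 + P₂·5.300)/(P₁+P₂) = 3.855 m.

3.85 m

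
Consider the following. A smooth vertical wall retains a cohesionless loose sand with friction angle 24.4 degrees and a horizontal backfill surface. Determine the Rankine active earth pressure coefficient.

K_a = (1 − sin φ)/(1 + sin φ) = (1 − sin 24.4°)/(1 + sin 24.4°) = 0.4153.

0.415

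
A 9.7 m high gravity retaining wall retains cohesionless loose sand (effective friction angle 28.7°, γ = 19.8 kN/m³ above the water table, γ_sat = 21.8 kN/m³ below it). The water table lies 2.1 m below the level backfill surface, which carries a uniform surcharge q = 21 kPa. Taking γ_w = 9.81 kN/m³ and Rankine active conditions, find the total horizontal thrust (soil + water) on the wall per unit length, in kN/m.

K_a = tan²(45° − φ/2) = 0.3511.
γ' = 21.8 − 9.81 = 11.99 kN/m³. h₂ = H − d_w = 7.6 m.
σ'_h: at surface K_a·q = 7.374; at WT K_a(q+γd_w) = 21.97; at base K_a(q+γd_w+γ'h₂) = 53.97 kPa.
P₁ = ½(7.374+21.97)×2.1 = 30.82; P₂ = ½(21.97+53.97)×7.6 = 288.6; P_w = ½γ_w h₂² = 283.3.
Total = 30.82+288.6+283.3 = 602.7 kN/m.

603 kN/m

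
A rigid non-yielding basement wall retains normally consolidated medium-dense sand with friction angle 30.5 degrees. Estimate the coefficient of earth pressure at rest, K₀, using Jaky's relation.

K₀ = 1 − sin φ' = 1 − sin 30.5° = 0.4925.

0.492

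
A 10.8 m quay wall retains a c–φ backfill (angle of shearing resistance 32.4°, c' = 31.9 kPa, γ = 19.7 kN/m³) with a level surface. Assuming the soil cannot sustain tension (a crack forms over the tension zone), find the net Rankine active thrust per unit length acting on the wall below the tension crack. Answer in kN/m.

71.7 kN/m

K_a = 0.3022; √K_a = 0.5498.
Tension-crack depth z_c = 2c/(γ√K_a) = 2×31.9/(19.7×0.5498) = 5.891 m.
σ_a at base = K_a γ H − 2c√K_a = 0.3022×19.7×10.8 − 2×31.9×0.5498 = 29.23 kPa.
P_a = ½ × 29.23 × (H − z_c) = 0.5×29.23×4.909 = 71.74 kN/m.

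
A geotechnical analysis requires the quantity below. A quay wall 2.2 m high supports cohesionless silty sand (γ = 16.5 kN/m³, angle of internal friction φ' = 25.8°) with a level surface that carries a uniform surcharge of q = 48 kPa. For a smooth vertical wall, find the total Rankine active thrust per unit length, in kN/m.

K_a = tan²(45° − φ/2) = 0.3935.
Soil triangle: ½ K_a γ H² = 0.5×0.3935×16.5×2.2² = 15.71 kN/m.
Surcharge rectangle: K_a q H = 0.3935×48×2.2 = 41.55 kN/m.
Total = 15.71 + 41.55 = 57.27 kN/m.

57.3 kN/m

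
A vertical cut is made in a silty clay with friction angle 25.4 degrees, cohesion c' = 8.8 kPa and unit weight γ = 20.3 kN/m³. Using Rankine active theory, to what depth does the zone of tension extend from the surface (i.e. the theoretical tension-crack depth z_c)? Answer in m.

1.37 m

K_a = tan²(45° − 25.4°/2) = 0.3996; √K_a = 0.6322.
The active pressure is zero where K_a γ z = 2c√K_a, so z_c = 2c/(γ√K_a) = 2×8.8/(20.3×0.6322) = 1.371 m.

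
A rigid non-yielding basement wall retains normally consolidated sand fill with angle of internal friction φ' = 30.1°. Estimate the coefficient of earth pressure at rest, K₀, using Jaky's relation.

K₀ = 1 − sin φ' = 1 − sin 30.1° = 0.4985.

0.498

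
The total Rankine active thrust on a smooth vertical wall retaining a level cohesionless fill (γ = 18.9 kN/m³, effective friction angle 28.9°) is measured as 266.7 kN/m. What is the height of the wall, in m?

K_a = 0.3484. P_a = ½ K_a γ H² ⇒ H = √(2P_a/(K_a γ)).
H = √(2×266.7/(0.3484×18.9)) = 9.001 m.

9.00 m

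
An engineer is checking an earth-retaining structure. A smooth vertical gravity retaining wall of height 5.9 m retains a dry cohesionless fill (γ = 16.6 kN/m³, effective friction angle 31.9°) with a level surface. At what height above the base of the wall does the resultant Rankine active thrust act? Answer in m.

K_a = 0.3085.
The pressure distribution is triangular, so the resultant acts at H/3 above the base = 5.9/3 = 1.967 m.

1.97 m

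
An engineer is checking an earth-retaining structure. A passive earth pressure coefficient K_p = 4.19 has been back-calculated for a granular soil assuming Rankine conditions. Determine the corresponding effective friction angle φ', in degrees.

K_p = (1+sin φ)/(1−sin φ) ⇒ sin φ = (K_p − 1)/(K_p + 1) = 0.6146.
φ = arcsin(0.6146) = 37.93°.

37.9°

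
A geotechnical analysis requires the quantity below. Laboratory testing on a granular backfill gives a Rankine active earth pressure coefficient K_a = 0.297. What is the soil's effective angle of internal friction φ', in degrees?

32.8°

K_a = tan²(45° − φ/2) ⇒ 45° − φ/2 = arctan(√0.297) = 28.59°.
φ = 2(45° − 28.59°) = 32.82°.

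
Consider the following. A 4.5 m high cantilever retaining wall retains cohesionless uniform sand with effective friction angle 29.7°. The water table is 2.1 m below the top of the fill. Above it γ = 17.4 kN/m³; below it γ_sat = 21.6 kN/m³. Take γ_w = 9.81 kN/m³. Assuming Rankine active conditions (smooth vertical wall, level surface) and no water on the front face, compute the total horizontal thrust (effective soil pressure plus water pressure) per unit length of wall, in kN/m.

82.2 kN/m

K_a = tan²(45° − φ/2) = 0.3374.
γ' = 21.6 − 9.81 = 11.79 kN/m³. Depth below WT = 2.4 m.
σ'_h at WT = K_a γ d_w = 12.33 kPa; at base = 12.33 + K_a γ' × 2.4 = 21.87 kPa.
P₁ (0–2.1 m) = ½×12.33×2.1 = 12.94. P₂ (2.1–4.5 m) = ½(12.33+21.87)×2.4 = 41.04.
P_w = ½ γ_w h₂² = 0.5×9.81×2.4² = 28.25. Total = 12.94+41.04+28.25 = 82.24 kN/m.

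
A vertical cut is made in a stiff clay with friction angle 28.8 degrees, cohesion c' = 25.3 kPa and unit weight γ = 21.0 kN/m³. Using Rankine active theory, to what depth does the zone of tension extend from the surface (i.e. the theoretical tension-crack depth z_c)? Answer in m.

4.07 m

K_a = tan²(45° − 28.8°/2) = 0.3498; √K_a = 0.5914.
The active pressure is zero where K_a γ z = 2c√K_a, so z_c = 2c/(γ√K_a) = 2×25.3/(21.0×0.5914) = 4.074 m.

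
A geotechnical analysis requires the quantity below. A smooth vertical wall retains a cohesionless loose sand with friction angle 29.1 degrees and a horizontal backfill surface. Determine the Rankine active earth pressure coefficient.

0.346

K_a = tan²(45° − φ/2) = tan²(30.45°) = 0.3456.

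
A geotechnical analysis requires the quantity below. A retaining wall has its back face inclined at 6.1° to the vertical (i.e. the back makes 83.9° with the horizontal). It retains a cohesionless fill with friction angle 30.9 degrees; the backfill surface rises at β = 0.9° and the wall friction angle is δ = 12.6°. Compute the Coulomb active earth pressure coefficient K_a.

K_a = sin²(α+φ) / [sin²α · sin(α−δ) · (1 + √{sin(φ+δ)sin(φ−β) / (sin(α−δ)sin(α+β))})²].
With α = 83.9°, φ = 30.9°, δ = 12.6°, β = 0.9°: K_a = 0.3420.

0.342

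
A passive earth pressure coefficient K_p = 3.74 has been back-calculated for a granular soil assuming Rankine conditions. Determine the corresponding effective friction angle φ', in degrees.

K_p = (1+sin φ)/(1−sin φ) ⇒ sin φ = (K_p − 1)/(K_p + 1) = 0.5781.
φ = arcsin(0.5781) = 35.31°.

35.3°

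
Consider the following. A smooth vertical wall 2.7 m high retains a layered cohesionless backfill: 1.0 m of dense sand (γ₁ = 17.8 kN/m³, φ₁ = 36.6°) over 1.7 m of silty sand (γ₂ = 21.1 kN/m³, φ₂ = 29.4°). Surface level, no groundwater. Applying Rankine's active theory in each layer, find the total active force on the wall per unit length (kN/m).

K_a1 = tan²(45°−36.6°/2) = 0.2530; K_a2 = tan²(45°−29.4°/2) = 0.3415.
Layer 1: σ at base = K_a1 γ₁ h₁ = 4.503 kPa; P₁ = ½×4.503×1.0 = 2.251.
Layer 2: σ_v at top = γ₁h₁ = 17.80; σ_h top = K_a2×17.80 = 6.078; σ_h base = K_a2×(17.80+21.1×1.7) = 18.33.
P₂ = ½(6.078+18.33)×1.7 = 20.74. Total P_a = 2.251+20.74 = 23.00 kN/m.

23.0 kN/m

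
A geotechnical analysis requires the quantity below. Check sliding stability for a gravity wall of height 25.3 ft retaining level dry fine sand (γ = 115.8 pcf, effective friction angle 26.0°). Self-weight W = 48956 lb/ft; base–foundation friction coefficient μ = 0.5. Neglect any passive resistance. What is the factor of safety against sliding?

1.69

K_a = tan²(45° − 26.0°/2) = 0.3905.
P_a = ½K_aγH² = 0.5×0.3905×115.8×25.3² = 14470 lb/ft, acting at H/3 = 8.433 ft above the base.
FS_sliding = μW / P_a = 0.5×48956 / 14470 = 1.692.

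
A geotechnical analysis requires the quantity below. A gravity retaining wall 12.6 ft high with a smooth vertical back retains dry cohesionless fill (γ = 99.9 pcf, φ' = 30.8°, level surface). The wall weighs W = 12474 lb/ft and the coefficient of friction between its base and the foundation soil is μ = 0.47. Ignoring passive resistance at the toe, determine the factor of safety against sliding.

K_a = tan²(45° − 30.8°/2) = 0.3227.
P_a = ½K_aγH² = 0.5×0.3227×99.9×12.6² = 2559 lb/ft, acting at H/3 = 4.200 ft above the base.
FS_sliding = μW / P_a = 0.47×12474 / 2559 = 2.291.

2.29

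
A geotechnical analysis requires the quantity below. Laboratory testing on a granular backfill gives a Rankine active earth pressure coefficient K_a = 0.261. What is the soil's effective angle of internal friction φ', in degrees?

35.9°

K_a = tan²(45° − φ/2) ⇒ 45° − φ/2 = arctan(√0.261) = 27.06°.
φ = 2(45° − 27.06°) = 35.88°.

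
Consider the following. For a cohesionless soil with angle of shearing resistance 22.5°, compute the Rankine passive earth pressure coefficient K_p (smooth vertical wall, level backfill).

2.24

K_p = (1 + sin φ)/(1 − sin φ) = tan²(45° + 22.5°/2) = 2.240.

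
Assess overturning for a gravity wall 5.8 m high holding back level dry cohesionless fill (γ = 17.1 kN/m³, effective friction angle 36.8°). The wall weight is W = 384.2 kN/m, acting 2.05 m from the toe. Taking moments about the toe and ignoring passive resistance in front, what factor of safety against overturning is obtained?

K_a = tan²(45° − 36.8°/2) = 0.2508.
P_a = ½K_aγH² = 0.5×0.2508×17.1×5.8² = 72.13 kN/m, acting at H/3 = 1.933 m above the base.
Overturning moment M_o = P_a × H/3 = 72.13 × 1.933 = 139.4.
Resisting moment M_r = W × 2.05 = 384.2 × 2.05 = 787.6.
FS_overturning = M_r/M_o = 787.6/139.4 = 5.648.

5.65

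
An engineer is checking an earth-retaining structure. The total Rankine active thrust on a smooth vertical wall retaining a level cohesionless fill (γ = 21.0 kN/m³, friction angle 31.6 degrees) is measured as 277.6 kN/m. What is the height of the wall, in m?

K_a = 0.3123. P_a = ½ K_a γ H² ⇒ H = √(2P_a/(K_a γ)).
H = √(2×277.6/(0.3123×21.0)) = 9.200 m.

9.20 m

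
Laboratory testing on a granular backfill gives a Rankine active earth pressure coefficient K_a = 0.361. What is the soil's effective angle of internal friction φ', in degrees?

K_a = tan²(45° − φ/2) ⇒ 45° − φ/2 = arctan(√0.361) = 31.00°.
φ = 2(45° − 31.00°) = 28.00°.

28.0°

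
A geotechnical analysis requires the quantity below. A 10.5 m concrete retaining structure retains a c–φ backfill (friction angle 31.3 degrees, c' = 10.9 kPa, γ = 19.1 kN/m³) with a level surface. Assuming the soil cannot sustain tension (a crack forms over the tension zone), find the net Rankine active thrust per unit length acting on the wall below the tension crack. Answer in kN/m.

K_a = 0.3162; √K_a = 0.5623.
Tension-crack depth z_c = 2c/(γ√K_a) = 2×10.9/(19.1×0.5623) = 2.030 m.
σ_a at base = K_a γ H − 2c√K_a = 0.3162×19.1×10.5 − 2×10.9×0.5623 = 51.16 kPa.
P_a = ½ × 51.16 × (H − z_c) = 0.5×51.16×8.470 = 216.7 kN/m.

217 kN/m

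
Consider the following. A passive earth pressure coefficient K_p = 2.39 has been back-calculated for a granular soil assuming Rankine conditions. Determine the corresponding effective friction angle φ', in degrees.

K_p = (1+sin φ)/(1−sin φ) ⇒ sin φ = (K_p − 1)/(K_p + 1) = 0.4100.
φ = arcsin(0.4100) = 24.21°.

24.2°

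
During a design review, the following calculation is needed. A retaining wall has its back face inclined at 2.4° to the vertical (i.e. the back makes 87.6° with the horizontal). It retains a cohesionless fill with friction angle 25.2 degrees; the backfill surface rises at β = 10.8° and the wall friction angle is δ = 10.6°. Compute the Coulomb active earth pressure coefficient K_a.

0.453

K_a = sin²(α+φ) / [sin²α · sin(α−δ) · (1 + √{sin(φ+δ)sin(φ−β) / (sin(α−δ)sin(α+β))})²].
With α = 87.6°, φ = 25.2°, δ = 10.6°, β = 10.8°: K_a = 0.4532.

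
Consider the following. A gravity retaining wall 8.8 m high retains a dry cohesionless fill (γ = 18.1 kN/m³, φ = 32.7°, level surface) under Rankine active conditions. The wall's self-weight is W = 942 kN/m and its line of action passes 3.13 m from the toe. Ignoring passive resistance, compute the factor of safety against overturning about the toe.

K_a = tan²(45° − 32.7°/2) = 0.2985.
P_a = ½K_aγH² = 0.5×0.2985×18.1×8.8² = 209.2 kN/m, acting at H/3 = 2.933 m above the base.
Overturning moment M_o = P_a × H/3 = 209.2 × 2.933 = 613.6.
Resisting moment M_r = W × 3.13 = 942 × 3.13 = 2948.
FS_overturning = M_r/M_o = 2948/613.6 = 4.805.

4.80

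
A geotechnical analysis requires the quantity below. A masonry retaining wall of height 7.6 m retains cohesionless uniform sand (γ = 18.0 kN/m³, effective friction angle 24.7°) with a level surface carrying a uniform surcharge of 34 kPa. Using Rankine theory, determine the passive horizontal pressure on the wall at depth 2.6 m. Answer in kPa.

K_p = (1 + sin φ)/(1 − sin φ) = 2.436.
σ_v = γz + q = 18.0 × 2.6 + 34 = 80.80 kPa.
σ_h = K_p σ_v = 2.436 × 80.80 = 196.8 kPa.

197 kPa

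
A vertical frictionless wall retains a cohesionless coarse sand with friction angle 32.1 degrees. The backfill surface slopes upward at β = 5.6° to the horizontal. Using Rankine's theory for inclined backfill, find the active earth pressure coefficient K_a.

K_a = cos β · (cos β − √(cos²β − cos²φ)) / (cos β + √(cos²β − cos²φ)).
cos β = 0.9952, cos φ = 0.8471, √(cos²β − cos²φ) = 0.5224.
K_a = 0.9952 × (0.9952 − 0.5224)/(0.9952 + 0.5224) = 0.3101.

0.310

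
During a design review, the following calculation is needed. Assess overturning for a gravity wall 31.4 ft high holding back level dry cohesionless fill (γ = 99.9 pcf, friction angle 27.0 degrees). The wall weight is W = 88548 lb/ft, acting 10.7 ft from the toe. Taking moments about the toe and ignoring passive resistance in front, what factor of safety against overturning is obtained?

4.89

K_a = tan²(45° − 27.0°/2) = 0.3755.
P_a = ½K_aγH² = 0.5×0.3755×99.9×31.4² = 18490 lb/ft, acting at H/3 = 10.47 ft above the base.
Overturning moment M_o = P_a × H/3 = 18490 × 10.47 = 193600.
Resisting moment M_r = W × 10.7 = 88548 × 10.7 = 947500.
FS_overturning = M_r/M_o = 947500/193600 = 4.895.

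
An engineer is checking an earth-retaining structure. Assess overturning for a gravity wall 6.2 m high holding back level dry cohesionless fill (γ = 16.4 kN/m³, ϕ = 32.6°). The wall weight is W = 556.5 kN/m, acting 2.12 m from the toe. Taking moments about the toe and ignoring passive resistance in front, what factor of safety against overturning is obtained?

6.04

K_a = tan²(45° − 32.6°/2) = 0.2997.
P_a = ½K_aγH² = 0.5×0.2997×16.4×6.2² = 94.48 kN/m, acting at H/3 = 2.067 m above the base.
Overturning moment M_o = P_a × H/3 = 94.48 × 2.067 = 195.3.
Resisting moment M_r = W × 2.12 = 556.5 × 2.12 = 1180.
FS_overturning = M_r/M_o = 1180/195.3 = 6.042.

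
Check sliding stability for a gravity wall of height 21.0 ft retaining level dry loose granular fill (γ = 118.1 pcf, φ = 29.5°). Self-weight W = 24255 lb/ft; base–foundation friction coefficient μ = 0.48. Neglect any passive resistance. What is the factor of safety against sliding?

1.31

K_a = tan²(45° − 29.5°/2) = 0.3401.
P_a = ½K_aγH² = 0.5×0.3401×118.1×21.0² = 8857 lb/ft, acting at H/3 = 7.000 ft above the base.
FS_sliding = μW / P_a = 0.48×24255 / 8857 = 1.315.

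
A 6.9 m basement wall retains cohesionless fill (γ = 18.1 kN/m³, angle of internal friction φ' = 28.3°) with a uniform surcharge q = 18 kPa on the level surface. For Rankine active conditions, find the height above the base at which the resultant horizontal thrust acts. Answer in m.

K_a = 0.3568.
Triangular part P₁ = ½K_aγH² = 153.7 at H/3 = 2.300 m; rectangular part P₂ = K_a q H = 44.31 at H/2 = 3.450 m.
ȳ = (P₁·2.300 + P₂·3.450)/(P₁+P₂) = 2.557 m.

2.56 m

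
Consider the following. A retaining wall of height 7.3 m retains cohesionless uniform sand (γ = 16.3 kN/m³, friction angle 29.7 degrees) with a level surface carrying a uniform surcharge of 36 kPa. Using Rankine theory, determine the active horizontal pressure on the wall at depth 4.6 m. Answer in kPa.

K_a = (1 − sin φ)/(1 + sin φ) = 0.3374.
σ_v = γz + q = 16.3 × 4.6 + 36 = 111.0 kPa.
σ_h = K_a σ_v = 0.3374 × 111.0 = 37.44 kPa.

37.4 kPa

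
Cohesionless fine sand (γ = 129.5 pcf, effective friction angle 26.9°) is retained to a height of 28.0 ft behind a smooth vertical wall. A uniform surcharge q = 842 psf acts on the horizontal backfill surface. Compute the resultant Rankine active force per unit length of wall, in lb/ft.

28000 lb/ft

K_a = tan²(45° − φ/2) = 0.3770.
Soil triangle: ½ K_a γ H² = 0.5×0.3770×129.5×28.0² = 19140 lb/ft.
Surcharge rectangle: K_a q H = 0.3770×842×28.0 = 8888 lb/ft.
Total = 19140 + 8888 = 28030 lb/ft.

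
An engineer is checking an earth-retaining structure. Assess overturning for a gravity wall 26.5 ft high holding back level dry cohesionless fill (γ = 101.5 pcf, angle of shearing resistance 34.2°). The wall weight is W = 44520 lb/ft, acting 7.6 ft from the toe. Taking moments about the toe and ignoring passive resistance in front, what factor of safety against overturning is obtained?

3.83

K_a = tan²(45° − 34.2°/2) = 0.2803.
P_a = ½K_aγH² = 0.5×0.2803×101.5×26.5² = 9991 lb/ft, acting at H/3 = 8.833 ft above the base.
Overturning moment M_o = P_a × H/3 = 9991 × 8.833 = 88260.
Resisting moment M_r = W × 7.6 = 44520 × 7.6 = 338400.
FS_overturning = M_r/M_o = 338400/88260 = 3.834.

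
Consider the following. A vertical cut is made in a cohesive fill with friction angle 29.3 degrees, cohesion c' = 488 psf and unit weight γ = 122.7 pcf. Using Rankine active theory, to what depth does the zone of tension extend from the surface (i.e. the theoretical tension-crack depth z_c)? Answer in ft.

13.6 ft

K_a = tan²(45° − 29.3°/2) = 0.3428; √K_a = 0.5855.
The active pressure is zero where K_a γ z = 2c√K_a, so z_c = 2c/(γ√K_a) = 2×488/(122.7×0.5855) = 13.59 ft.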